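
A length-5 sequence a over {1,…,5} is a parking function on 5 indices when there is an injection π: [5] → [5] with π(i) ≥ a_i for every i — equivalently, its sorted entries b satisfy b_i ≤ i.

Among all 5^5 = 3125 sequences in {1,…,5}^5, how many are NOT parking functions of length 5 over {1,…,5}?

#PF = 1·6^4 = 1×1296 = 1296 (Pollak)
E.g. (5,3,2,3,4) → sorted (2,3,3,4,5): b_1=2>1, not a PF.
So 3125 − 1296 = 1829 fail.

1829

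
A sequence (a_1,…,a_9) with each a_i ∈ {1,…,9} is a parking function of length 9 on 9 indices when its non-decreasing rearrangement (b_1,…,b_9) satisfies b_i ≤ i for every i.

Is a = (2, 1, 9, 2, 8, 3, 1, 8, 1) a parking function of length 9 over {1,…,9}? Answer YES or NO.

Order a: b = (1, 1, 1, 2, 2, 3, 8, 8, 9).
  b_1=1 ≤ 1
  b_2=1 ≤ 2
  b_3=1 ≤ 3
  b_4=2 ≤ 4
  b_5=2 ≤ 5
  b_6=3 ≤ 6
  b_7=8 > 7
  fails at i=7 ⇒ NO

NO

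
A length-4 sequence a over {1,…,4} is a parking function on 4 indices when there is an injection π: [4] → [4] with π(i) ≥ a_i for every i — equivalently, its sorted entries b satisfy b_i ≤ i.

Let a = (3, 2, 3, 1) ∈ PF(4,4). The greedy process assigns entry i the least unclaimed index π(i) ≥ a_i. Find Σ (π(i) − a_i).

1

Σπ = 10 ({1..4} each once); Σa = 3+2+3+1 = 9; disp = 10−9 = 1.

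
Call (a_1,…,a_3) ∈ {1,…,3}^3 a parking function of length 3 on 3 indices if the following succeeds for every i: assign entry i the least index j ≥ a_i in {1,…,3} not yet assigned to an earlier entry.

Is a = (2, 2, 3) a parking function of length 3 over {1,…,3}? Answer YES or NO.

NO

Order a: b = (2, 2, 3).
  b_1=2 > 1
  fails at i=1 ⇒ NO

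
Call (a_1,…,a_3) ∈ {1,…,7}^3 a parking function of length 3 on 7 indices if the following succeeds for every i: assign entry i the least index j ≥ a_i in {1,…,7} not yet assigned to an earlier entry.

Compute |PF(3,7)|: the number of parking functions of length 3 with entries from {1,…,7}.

320

|PF(3,7)| = (7−3+1)·(7+1)^(3−1) = 5 · 64 = 320 [KW]
Example (4,5,2) → sorted (2,4,5): b_i ≤ 4+i ∀i, a PF.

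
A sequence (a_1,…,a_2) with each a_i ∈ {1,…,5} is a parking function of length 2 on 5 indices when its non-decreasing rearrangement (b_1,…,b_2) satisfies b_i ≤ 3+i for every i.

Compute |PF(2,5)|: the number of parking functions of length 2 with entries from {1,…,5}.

|PF(2,5)| = (5+1−2)·(5+1)^{2−1} = 4×6 = 24 (Konheim–Weiss)
E.g. (3,1) → sorted (1,3): b_i ≤ 3+i ∀i, a PF.

24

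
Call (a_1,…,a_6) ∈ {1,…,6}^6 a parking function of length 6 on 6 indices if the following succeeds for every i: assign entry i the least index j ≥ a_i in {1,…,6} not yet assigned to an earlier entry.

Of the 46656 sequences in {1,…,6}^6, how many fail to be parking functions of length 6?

29849

|PF(6,6)| = (7−6)·7^(6−1) = 1·16807 = 16807 [KW]
Check (6,4,5,4,3,3) → sorted (3,3,4,4,5,6): b_1=3>1, not a PF.
Total 46656; non-PF = 46656−16807 = 29849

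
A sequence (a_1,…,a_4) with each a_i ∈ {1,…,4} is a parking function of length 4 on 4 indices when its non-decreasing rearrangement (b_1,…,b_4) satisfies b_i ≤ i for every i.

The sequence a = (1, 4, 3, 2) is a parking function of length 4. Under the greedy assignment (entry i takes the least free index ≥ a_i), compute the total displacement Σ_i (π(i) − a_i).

0

Σπ = 4·5/2 = 10 (π permutes [4]); Σa = 1+4+3+2 = 10; disp = 10−10 = 0.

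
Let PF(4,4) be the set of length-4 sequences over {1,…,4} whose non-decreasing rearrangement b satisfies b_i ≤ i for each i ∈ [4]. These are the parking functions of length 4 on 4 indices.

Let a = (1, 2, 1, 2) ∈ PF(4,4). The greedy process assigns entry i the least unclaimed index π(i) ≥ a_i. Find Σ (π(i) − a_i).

4

Σπ = 4·5/2 = 10 (π permutes [4]); Σa = 1+2+1+2 = 6; disp = 10−6 = 4.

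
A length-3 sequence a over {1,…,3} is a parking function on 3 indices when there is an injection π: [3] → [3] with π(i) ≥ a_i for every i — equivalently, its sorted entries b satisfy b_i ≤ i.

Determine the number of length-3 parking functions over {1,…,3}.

16

#PF = 1·4^2 = 1 · 16 = 16 (Konheim–Weiss)
E.g. (1,3,2) → sorted (1,2,3): b_i ≤ i ∀i, a PF.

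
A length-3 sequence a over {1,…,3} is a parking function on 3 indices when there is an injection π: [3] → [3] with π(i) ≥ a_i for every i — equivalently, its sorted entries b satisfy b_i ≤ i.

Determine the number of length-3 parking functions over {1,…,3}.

16

#PF = (3−3+1)·(3+1)^(3−1) = 1·16 = 16
One tuple (1,3,1) → sorted (1,1,3): b_i ≤ i ∀i, a PF.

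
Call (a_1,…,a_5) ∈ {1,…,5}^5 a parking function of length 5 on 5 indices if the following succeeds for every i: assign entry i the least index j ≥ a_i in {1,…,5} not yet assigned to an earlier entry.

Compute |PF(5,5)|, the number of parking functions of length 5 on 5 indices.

Count = (5−5+1)·(5+1)^(5−1) = 1·1296 = 1296 (Konheim–Weiss)
E.g. (2,1,4,1,3) → sorted (1,1,2,3,4): b_i ≤ i ∀i, a PF.

1296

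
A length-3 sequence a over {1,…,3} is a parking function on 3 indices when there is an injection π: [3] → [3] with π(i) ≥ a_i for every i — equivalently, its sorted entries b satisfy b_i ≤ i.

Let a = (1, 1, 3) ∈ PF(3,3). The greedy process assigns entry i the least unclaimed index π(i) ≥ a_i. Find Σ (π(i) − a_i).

Σπ = 6 ({1..3} each once); Σa = 1+1+3 = 5; disp = 6−5 = 1.

1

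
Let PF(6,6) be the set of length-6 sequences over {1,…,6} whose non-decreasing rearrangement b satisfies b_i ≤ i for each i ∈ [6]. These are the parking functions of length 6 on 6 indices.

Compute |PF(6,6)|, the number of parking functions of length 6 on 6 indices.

16807

|PF| = 1·7^5 = 1 · 16807 = 16807
Example (2,2,5,3,1,4) → sorted (1,2,2,3,4,5): b_i ≤ i ∀i, a PF.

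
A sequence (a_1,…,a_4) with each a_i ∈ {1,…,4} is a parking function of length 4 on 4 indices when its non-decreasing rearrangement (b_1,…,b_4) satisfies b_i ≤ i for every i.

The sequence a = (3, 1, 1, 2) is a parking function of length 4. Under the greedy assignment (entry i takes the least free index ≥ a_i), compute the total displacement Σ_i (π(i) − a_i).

Σπ(i) = 1+…+4 = 10; Σa = 3+1+1+2 = 7; disp = 10−7 = 3.

3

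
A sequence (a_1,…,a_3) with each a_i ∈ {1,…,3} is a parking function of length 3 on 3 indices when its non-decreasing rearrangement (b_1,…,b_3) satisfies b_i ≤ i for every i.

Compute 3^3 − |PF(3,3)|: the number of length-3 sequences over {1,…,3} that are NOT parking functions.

#PF = (3+1−3)·(3+1)^{3−1} = 1·16 = 16 [KW]
E.g. (3,3,3) → sorted (3,3,3): b_1=3>1, not a PF.
Total 27; non-PF = 27−16 = 11

11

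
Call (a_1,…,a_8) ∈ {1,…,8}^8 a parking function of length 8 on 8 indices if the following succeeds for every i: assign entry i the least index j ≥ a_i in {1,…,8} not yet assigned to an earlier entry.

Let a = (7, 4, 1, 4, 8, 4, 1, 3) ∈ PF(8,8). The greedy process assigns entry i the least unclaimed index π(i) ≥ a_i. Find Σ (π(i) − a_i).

Σπ(i) = 1+…+8 = 36; Σa = 7+4+1+4+8+4+1+3 = 32; disp = 36−32 = 4.

4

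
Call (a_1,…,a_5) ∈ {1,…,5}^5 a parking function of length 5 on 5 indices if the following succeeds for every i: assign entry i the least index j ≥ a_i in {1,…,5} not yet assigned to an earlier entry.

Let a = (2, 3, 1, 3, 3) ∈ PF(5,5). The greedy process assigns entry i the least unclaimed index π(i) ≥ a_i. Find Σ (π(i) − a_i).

Σπ(i) = 1+…+5 = 15; Σa = 2+3+1+3+3 = 12; disp = 15−12 = 3.

3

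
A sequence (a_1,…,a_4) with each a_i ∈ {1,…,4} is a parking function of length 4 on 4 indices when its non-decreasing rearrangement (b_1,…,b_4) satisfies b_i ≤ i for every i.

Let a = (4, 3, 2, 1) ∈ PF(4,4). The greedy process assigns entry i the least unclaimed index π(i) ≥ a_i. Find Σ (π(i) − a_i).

Σπ = 4·5/2 = 10 (π permutes [4]); Σa = 4+3+2+1 = 10; disp = 10−10 = 0.

0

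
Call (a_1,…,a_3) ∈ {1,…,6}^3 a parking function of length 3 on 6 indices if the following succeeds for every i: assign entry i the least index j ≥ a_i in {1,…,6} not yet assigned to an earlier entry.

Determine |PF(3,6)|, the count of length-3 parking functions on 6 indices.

196

#PF = (6+1−3)·(6+1)^{3−1} = 4 · 49 = 196 (Konheim–Weiss)
One tuple (6,1,5) → sorted (1,5,6): b_i ≤ 3+i ∀i, a PF.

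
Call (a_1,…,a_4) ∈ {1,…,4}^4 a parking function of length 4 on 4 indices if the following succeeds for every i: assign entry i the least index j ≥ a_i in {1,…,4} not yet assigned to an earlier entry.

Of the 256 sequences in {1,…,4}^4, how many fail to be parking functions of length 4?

|PF(4,4)| = (4+1−4)·(4+1)^{4−1} = 1·125 = 125
One tuple (4,2,3,3) → sorted (2,3,3,4): b_1=2>1, not a PF.
So 256 − 125 = 131 fail.

131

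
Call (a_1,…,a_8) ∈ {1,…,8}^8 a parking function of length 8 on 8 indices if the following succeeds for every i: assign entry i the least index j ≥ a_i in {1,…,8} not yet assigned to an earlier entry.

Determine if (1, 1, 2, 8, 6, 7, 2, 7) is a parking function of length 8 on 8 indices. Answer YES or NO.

Rearranged: b = (1, 1, 2, 2, 6, 7, 7, 8).
  b_1=1 ≤ 1
  b_2=1 ≤ 2
  b_3=2 ≤ 3
  b_4=2 ≤ 4
  b_5=6 > 5
  fails at i=5 ⇒ NO

NO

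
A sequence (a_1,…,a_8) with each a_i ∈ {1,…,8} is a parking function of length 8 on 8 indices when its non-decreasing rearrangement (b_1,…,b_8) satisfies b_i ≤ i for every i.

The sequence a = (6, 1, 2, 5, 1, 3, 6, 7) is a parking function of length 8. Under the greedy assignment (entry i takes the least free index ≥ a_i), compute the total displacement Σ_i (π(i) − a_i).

5

Σπ = 8·9/2 = 36 (π permutes [8]); Σa = 6+1+2+5+1+3+6+7 = 31; disp = 36−31 = 5.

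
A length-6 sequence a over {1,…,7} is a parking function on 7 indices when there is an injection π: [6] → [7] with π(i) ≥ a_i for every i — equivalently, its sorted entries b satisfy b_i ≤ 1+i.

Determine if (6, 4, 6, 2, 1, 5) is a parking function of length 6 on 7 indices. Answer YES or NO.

YES

Order a: b = (1, 2, 4, 5, 6, 6).
  b_1=1 ≤ 2
  b_2=2 ≤ 3
  b_3=4 ≤ 4
  b_4=5 ≤ 5
  b_5=6 ≤ 6
  b_6=6 ≤ 7
All bounds hold ⇒ YES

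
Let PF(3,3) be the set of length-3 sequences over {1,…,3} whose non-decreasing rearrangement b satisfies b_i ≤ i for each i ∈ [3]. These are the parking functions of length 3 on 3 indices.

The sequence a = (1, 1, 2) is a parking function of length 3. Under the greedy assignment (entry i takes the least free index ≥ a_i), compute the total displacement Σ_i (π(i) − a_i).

Σπ = 3·4/2 = 6 (π permutes [3]); Σa = 1+1+2 = 4; disp = 6−4 = 2.

2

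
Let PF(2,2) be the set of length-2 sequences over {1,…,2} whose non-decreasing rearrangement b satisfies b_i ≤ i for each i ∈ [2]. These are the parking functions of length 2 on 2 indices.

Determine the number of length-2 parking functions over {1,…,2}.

Count = 1·3^1 = 1 · 3 = 3 (Pollak)
E.g. (2,1) → sorted (1,2): b_i ≤ i ∀i, a PF.

3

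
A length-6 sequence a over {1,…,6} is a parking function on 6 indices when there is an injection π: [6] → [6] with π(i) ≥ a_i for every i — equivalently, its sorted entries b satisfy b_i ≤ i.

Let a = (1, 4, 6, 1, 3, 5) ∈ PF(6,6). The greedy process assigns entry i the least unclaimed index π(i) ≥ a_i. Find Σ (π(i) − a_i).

1

Σπ = 6·7/2 = 21 (π permutes [6]); Σa = 1+4+6+1+3+5 = 20; disp = 21−20 = 1.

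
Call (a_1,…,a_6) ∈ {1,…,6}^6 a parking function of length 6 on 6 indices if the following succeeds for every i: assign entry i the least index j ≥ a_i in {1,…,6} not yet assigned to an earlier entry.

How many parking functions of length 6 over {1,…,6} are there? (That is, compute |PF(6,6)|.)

#PF = (6+1−6)·(6+1)^{6−1} = 1×16807 = 16807 (Konheim–Weiss)
One tuple (2,1,2,6,3,5) → sorted (1,2,2,3,5,6): b_i ≤ i ∀i, a PF.

16807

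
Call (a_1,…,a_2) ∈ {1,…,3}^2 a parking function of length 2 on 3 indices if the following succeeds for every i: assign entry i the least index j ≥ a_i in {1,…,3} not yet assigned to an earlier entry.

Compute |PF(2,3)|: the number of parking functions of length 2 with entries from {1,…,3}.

8

|PF(2,3)| = (3+1−2)·(3+1)^{2−1} = 2·4 = 8
One tuple (3,1) → sorted (1,3): b_i ≤ 1+i ∀i, a PF.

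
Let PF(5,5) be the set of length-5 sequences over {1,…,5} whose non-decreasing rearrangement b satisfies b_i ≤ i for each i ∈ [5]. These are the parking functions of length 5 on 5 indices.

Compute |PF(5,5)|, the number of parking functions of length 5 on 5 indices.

1296

Count = (6−5)·6^(5−1) = 1·1296 = 1296 (Konheim–Weiss)
One tuple (4,1,2,3,3) → sorted (1,2,3,3,4): b_i ≤ i ∀i, a PF.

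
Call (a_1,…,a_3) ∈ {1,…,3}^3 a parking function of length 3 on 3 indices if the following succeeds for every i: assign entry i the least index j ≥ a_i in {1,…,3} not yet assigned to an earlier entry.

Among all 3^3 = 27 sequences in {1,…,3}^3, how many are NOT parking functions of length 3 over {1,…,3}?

11

|PF(3,3)| = 1·4^2 = 1·16 = 16
Example (3,3,3) → sorted (3,3,3): b_1=3>1, not a PF.
Total 27; non-PF = 27−16 = 11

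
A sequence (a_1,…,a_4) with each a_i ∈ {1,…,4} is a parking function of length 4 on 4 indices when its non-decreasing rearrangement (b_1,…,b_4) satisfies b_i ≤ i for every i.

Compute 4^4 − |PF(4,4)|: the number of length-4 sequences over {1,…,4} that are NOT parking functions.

131

Count = (4+1−4)·(4+1)^{4−1} = 1 · 125 = 125 (Konheim–Weiss)
Example (4,4,3,3) → sorted (3,3,4,4): b_1=3>1, not a PF.
4^4 − 125 = 256 − 125 = 131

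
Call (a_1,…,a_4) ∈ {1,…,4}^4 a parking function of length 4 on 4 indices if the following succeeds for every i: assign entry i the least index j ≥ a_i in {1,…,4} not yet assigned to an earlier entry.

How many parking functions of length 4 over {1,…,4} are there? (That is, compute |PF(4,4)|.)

#PF = (5−4)·5^(4−1) = 1·125 = 125 [KW]
E.g. (1,2,2,2) → sorted (1,2,2,2): b_i ≤ i ∀i, a PF.

125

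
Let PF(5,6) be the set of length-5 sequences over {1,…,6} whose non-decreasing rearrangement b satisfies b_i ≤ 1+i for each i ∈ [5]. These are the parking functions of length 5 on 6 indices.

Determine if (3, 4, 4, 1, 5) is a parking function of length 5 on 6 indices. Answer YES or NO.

YES

Rearranged: b = (1, 3, 4, 4, 5).
  b_1=1 ≤ 2
  b_2=3 ≤ 3
  b_3=4 ≤ 4
  b_4=4 ≤ 5
  b_5=5 ≤ 6
All bounds hold ⇒ YES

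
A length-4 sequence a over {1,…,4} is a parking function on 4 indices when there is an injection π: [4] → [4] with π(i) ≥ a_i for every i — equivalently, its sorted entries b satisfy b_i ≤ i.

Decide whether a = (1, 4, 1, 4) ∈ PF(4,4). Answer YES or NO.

Order a: b = (1, 1, 4, 4).
  b_1=1 ≤ 1
  b_2=1 ≤ 2
  b_3=4 > 3
  fails at i=3 ⇒ NO

NO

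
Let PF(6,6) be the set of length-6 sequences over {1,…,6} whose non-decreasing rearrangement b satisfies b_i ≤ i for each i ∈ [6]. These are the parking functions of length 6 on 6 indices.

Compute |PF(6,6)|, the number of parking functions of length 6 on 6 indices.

Count = (7−6)·7^(6−1) = 1 · 16807 = 16807 (Konheim–Weiss)
Example (3,4,3,4,1,2) → sorted (1,2,3,3,4,4): b_i ≤ i ∀i, a PF.

16807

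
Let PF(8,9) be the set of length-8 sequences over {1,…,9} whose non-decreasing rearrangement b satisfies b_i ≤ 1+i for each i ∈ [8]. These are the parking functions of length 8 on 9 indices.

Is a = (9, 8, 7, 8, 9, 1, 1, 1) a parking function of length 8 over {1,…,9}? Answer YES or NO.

NO

Sorted: b = (1, 1, 1, 7, 8, 8, 9, 9).
  b_1=1 ≤ 2
  b_2=1 ≤ 3
  b_3=1 ≤ 4
  b_4=7 > 5
  fails at i=4 ⇒ NO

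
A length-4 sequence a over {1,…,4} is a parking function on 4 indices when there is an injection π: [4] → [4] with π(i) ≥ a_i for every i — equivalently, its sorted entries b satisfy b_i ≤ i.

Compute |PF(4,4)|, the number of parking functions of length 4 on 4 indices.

125

Count = (4+1−4)·(4+1)^{4−1} = 1·125 = 125 [KW]
Example (1,2,3,3) → sorted (1,2,3,3): b_i ≤ i ∀i, a PF.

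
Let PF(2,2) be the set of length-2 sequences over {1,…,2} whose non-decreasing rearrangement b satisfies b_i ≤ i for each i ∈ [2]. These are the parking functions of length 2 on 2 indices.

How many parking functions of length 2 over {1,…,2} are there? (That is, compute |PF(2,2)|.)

3

Count = 1·3^1 = 1 · 3 = 3 (Konheim–Weiss)
Example (1,1) → sorted (1,1): b_i ≤ i ∀i, a PF.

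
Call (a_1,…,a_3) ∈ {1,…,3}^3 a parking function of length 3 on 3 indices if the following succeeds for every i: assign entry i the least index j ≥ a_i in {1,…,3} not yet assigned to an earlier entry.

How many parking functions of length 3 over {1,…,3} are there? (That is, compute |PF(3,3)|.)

#PF = (4−3)·4^(3−1) = 1×16 = 16 (Konheim–Weiss)
E.g. (1,3,2) → sorted (1,2,3): b_i ≤ i ∀i, a PF.

16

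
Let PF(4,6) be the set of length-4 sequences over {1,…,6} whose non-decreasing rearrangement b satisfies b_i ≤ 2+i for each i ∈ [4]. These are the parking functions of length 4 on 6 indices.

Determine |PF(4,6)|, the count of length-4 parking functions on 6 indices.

1029

|PF(4,6)| = (6−4+1)·(6+1)^(4−1) = 3·343 = 1029 (Konheim–Weiss)
Check (1,1,1,4) → sorted (1,1,1,4): b_i ≤ 2+i ∀i, a PF.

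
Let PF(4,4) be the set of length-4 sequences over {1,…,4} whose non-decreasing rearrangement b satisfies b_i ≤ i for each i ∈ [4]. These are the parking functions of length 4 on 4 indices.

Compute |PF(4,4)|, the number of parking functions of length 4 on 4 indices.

Count = (5−4)·5^(4−1) = 1 · 125 = 125 (Pollak)
E.g. (1,2,2,1) → sorted (1,1,2,2): b_i ≤ i ∀i, a PF.

125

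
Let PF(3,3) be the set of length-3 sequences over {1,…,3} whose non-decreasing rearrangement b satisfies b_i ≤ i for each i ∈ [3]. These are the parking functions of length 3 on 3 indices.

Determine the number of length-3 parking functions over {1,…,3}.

|PF(3,3)| = (4−3)·4^(3−1) = 1×16 = 16 (Konheim–Weiss)
E.g. (2,3,1) → sorted (1,2,3): b_i ≤ i ∀i, a PF.

16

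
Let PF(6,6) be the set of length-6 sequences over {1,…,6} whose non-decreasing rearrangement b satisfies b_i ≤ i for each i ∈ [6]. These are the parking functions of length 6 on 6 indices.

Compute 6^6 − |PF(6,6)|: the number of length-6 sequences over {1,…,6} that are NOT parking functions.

29849

#PF = (6−6+1)·(6+1)^(6−1) = 1 · 16807 = 16807
E.g. (6,3,2,6,6,2) → sorted (2,2,3,6,6,6): b_1=2>1, not a PF.
So 46656 − 16807 = 29849 fail.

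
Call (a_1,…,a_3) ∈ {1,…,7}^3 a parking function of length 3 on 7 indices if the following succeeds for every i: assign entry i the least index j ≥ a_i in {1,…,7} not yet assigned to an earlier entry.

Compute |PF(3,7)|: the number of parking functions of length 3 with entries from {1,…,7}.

|PF(3,7)| = (8−3)·8^(3−1) = 5 · 64 = 320 [KW]
One tuple (1,3,5) → sorted (1,3,5): b_i ≤ 4+i ∀i, a PF.

320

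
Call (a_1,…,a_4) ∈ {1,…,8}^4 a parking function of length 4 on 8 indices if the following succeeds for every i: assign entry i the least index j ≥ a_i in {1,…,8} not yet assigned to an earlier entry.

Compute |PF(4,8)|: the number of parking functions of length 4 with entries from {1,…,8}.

3645

#PF = (9−4)·9^(4−1) = 5×729 = 3645
E.g. (3,2,8,3) → sorted (2,3,3,8): b_i ≤ 4+i ∀i, a PF.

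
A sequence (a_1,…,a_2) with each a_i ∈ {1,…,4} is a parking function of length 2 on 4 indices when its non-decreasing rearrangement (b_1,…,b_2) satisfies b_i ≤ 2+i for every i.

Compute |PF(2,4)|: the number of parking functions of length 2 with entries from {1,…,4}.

15

#PF = (4+1−2)·(4+1)^{2−1} = 3·5 = 15 (Konheim–Weiss)
Check (3,1) → sorted (1,3): b_i ≤ 2+i ∀i, a PF.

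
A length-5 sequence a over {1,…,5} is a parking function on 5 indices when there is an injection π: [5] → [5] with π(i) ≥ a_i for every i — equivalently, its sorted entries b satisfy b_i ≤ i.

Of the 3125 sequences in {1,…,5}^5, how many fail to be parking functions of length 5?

|PF(5,5)| = (5+1−5)·(5+1)^{5−1} = 1·1296 = 1296 [KW]
Example (5,4,4,4,5) → sorted (4,4,4,5,5): b_1=4>1, not a PF.
So 3125 − 1296 = 1829 fail.

1829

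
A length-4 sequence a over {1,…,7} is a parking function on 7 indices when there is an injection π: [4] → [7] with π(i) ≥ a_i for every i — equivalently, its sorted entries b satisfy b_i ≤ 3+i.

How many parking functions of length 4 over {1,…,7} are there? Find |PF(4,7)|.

|PF| = (7−4+1)·(7+1)^(4−1) = 4·512 = 2048 (Pollak)
Example (2,2,6,6) → sorted (2,2,6,6): b_i ≤ 3+i ∀i, a PF.

2048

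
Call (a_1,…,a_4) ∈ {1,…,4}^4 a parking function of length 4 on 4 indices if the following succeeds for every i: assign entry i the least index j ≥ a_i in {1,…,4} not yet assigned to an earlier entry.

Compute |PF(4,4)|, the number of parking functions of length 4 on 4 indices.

|PF(4,4)| = (5−4)·5^(4−1) = 1·125 = 125 (Konheim–Weiss)
E.g. (3,2,2,1) → sorted (1,2,2,3): b_i ≤ i ∀i, a PF.

125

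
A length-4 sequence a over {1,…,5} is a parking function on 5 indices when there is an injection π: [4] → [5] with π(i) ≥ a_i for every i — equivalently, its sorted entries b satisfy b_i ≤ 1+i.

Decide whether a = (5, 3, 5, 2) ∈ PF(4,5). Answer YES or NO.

NO

Sorted: b = (2, 3, 5, 5).
  b_1=2 ≤ 2
  b_2=3 ≤ 3
  b_3=5 > 4
  fails at i=3 ⇒ NO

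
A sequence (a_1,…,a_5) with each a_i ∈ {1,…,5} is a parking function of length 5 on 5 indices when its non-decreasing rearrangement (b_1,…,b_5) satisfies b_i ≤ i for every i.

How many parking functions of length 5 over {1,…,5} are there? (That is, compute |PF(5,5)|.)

1296

#PF = (6−5)·6^(5−1) = 1×1296 = 1296 (Konheim–Weiss)
Example (4,1,5,2,1) → sorted (1,1,2,4,5): b_i ≤ i ∀i, a PF.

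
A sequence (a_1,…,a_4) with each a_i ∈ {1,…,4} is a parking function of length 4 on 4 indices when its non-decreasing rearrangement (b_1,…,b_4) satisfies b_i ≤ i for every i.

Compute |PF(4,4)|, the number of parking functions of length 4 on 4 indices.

125

|PF| = 1·5^3 = 1·125 = 125 (Konheim–Weiss)
Check (3,3,1,2) → sorted (1,2,3,3): b_i ≤ i ∀i, a PF.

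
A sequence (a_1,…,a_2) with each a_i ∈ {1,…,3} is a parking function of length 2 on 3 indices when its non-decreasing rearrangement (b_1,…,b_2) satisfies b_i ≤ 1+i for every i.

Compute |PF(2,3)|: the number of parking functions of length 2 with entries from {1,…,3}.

8

Count = (3+1−2)·(3+1)^{2−1} = 2·4 = 8 [KW]
One tuple (3,2) → sorted (2,3): b_i ≤ 1+i ∀i, a PF.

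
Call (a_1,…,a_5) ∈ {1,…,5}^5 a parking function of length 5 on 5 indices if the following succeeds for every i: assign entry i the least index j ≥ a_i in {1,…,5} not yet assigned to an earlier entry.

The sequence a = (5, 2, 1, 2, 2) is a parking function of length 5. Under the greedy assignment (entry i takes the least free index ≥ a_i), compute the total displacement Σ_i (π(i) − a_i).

3

Σπ = 15 ({1..5} each once); Σa = 5+2+1+2+2 = 12; disp = 15−12 = 3.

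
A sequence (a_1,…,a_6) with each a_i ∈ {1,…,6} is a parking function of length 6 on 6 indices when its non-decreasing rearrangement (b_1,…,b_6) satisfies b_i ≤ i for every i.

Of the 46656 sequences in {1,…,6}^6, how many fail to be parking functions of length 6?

|PF| = (6+1−6)·(6+1)^{6−1} = 1×16807 = 16807 (Konheim–Weiss)
Example (4,6,3,6,6,2) → sorted (2,3,4,6,6,6): b_1=2>1, not a PF.
Total 46656; non-PF = 46656−16807 = 29849

29849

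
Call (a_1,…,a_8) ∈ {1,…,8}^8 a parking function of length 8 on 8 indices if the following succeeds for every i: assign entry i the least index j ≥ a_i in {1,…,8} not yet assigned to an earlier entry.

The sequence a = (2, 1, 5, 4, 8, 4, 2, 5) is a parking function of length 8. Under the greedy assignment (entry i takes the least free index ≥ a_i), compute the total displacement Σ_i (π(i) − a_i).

Σπ = 8·9/2 = 36 (π permutes [8]); Σa = 2+1+5+4+8+4+2+5 = 31; disp = 36−31 = 5.

5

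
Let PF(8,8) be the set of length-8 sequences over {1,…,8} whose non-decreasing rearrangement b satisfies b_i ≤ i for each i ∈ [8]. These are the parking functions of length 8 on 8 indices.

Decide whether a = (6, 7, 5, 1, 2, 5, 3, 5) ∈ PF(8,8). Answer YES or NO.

NO

Rearranged: b = (1, 2, 3, 5, 5, 5, 6, 7).
  b_1=1 ≤ 1
  b_2=2 ≤ 2
  b_3=3 ≤ 3
  b_4=5 > 4
  fails at i=4 ⇒ NO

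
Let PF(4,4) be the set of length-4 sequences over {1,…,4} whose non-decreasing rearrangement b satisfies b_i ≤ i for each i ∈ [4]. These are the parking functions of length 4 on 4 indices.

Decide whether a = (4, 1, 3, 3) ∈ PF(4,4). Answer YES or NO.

Rearranged: b = (1, 3, 3, 4).
  b_1=1 ≤ 1
  b_2=3 > 2
  fails at i=2 ⇒ NO

NO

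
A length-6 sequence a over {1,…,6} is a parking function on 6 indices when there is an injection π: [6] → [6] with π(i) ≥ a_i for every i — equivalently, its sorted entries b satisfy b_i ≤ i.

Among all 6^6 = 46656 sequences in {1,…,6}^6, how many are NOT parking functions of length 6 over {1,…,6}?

|PF| = (6+1−6)·(6+1)^{6−1} = 1 · 16807 = 16807 (Konheim–Weiss)
One tuple (3,6,5,5,3,6) → sorted (3,3,5,5,6,6): b_1=3>1, not a PF.
Total 46656; non-PF = 46656−16807 = 29849

29849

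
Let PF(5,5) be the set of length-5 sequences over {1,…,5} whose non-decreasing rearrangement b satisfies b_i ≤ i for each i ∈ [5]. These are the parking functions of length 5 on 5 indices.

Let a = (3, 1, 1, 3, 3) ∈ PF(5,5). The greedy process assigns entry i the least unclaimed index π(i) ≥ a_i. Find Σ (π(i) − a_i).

4

Σπ = 15 ({1..5} each once); Σa = 3+1+1+3+3 = 11; disp = 15−11 = 4.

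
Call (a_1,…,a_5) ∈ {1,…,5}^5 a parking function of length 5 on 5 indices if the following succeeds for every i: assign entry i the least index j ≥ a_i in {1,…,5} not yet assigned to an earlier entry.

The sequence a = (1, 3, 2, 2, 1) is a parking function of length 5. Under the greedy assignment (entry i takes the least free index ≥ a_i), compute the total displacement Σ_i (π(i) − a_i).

6

Σπ = 5·6/2 = 15 (π permutes [5]); Σa = 1+3+2+2+1 = 9; disp = 15−9 = 6.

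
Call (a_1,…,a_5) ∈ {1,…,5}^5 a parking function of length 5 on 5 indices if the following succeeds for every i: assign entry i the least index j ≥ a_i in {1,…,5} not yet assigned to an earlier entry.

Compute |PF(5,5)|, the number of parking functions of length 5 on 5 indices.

#PF = (5+1−5)·(5+1)^{5−1} = 1×1296 = 1296 (Pollak)
Example (3,4,1,5,2) → sorted (1,2,3,4,5): b_i ≤ i ∀i, a PF.

1296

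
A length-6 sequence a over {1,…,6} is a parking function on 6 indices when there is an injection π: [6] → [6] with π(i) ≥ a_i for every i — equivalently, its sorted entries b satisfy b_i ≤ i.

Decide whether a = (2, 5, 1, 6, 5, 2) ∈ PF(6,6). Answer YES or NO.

NO

Order a: b = (1, 2, 2, 5, 5, 6).
  b_1=1 ≤ 1
  b_2=2 ≤ 2
  b_3=2 ≤ 3
  b_4=5 > 4
  fails at i=4 ⇒ NO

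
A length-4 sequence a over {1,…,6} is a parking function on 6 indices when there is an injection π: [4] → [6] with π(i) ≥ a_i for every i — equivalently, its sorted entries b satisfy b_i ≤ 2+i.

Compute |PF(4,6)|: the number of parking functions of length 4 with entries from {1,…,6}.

#PF = (7−4)·7^(4−1) = 3×343 = 1029 [KW]
E.g. (1,4,5,6) → sorted (1,4,5,6): b_i ≤ 2+i ∀i, a PF.

1029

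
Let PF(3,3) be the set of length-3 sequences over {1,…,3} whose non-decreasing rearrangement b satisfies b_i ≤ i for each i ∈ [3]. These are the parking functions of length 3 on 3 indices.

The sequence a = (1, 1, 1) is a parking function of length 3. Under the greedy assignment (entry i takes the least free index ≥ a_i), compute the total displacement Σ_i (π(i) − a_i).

Σπ = 6 ({1..3} each once); Σa = 1+1+1 = 3; disp = 6−3 = 3.

3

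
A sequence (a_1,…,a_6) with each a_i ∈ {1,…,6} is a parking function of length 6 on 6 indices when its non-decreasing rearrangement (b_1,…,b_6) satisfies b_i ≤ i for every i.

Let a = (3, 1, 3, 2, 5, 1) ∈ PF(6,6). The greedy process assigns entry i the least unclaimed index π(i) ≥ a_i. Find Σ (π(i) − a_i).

6

Σπ(i) = 1+…+6 = 21; Σa = 3+1+3+2+5+1 = 15; disp = 21−15 = 6.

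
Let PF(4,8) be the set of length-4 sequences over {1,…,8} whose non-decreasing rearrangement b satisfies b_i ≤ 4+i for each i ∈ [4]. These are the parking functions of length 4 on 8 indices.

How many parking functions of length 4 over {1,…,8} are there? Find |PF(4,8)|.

|PF| = (9−4)·9^(4−1) = 5·729 = 3645 [KW]
Example (2,8,6,5) → sorted (2,5,6,8): b_i ≤ 4+i ∀i, a PF.

3645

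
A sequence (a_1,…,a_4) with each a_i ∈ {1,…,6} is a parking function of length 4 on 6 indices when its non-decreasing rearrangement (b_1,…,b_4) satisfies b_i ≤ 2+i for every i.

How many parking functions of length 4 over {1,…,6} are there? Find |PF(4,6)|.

1029

|PF(4,6)| = (6−4+1)·(6+1)^(4−1) = 3×343 = 1029 [KW]
Check (4,1,5,6) → sorted (1,4,5,6): b_i ≤ 2+i ∀i, a PF.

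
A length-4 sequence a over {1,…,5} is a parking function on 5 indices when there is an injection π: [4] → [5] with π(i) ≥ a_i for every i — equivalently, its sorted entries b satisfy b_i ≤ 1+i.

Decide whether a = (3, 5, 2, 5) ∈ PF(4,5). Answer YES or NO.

NO

Sorted: b = (2, 3, 5, 5).
  b_1=2 ≤ 2
  b_2=3 ≤ 3
  b_3=5 > 4
  fails at i=3 ⇒ NO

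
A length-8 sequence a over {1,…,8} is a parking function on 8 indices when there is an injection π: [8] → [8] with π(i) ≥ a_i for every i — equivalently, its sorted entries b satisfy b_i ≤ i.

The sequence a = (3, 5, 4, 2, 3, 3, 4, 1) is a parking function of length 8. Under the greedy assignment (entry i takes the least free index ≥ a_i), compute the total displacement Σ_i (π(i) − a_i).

11

Σπ(i) = 1+…+8 = 36; Σa = 3+5+4+2+3+3+4+1 = 25; disp = 36−25 = 11.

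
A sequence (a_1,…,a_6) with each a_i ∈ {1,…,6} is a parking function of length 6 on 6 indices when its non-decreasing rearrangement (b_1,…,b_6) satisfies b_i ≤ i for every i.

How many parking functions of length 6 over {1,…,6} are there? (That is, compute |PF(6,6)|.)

|PF| = 1·7^5 = 1×16807 = 16807
One tuple (1,4,4,3,2,5) → sorted (1,2,3,4,4,5): b_i ≤ i ∀i, a PF.

16807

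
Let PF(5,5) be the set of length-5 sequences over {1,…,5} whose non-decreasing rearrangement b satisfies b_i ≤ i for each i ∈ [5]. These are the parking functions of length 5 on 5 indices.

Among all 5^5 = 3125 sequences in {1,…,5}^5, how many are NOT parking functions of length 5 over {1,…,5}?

1829

|PF| = (6−5)·6^(5−1) = 1·1296 = 1296 [KW]
Example (2,4,5,4,4) → sorted (2,4,4,4,5): b_1=2>1, not a PF.
So 3125 − 1296 = 1829 fail.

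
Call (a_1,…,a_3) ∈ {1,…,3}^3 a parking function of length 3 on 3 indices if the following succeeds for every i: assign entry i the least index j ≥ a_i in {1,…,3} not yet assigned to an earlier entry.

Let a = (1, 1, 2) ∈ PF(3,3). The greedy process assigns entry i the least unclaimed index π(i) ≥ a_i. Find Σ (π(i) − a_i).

2

Σπ(i) = 1+…+3 = 6; Σa = 1+1+2 = 4; disp = 6−4 = 2.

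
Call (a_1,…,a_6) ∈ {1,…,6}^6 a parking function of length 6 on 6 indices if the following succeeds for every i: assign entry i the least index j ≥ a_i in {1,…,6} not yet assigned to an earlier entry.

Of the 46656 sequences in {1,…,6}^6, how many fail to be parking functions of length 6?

|PF(6,6)| = (6−6+1)·(6+1)^(6−1) = 1 · 16807 = 16807 [KW]
Check (5,6,3,5,3,5) → sorted (3,3,5,5,5,6): b_1=3>1, not a PF.
Total 46656; non-PF = 46656−16807 = 29849

29849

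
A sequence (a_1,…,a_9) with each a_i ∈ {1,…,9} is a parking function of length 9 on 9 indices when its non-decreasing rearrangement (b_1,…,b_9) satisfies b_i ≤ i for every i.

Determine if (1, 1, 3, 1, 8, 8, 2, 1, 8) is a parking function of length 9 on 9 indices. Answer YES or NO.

Rearranged: b = (1, 1, 1, 1, 2, 3, 8, 8, 8).
  b_1=1 ≤ 1
  b_2=1 ≤ 2
  b_3=1 ≤ 3
  b_4=1 ≤ 4
  b_5=2 ≤ 5
  b_6=3 ≤ 6
  b_7=8 > 7
  fails at i=7 ⇒ NO

NO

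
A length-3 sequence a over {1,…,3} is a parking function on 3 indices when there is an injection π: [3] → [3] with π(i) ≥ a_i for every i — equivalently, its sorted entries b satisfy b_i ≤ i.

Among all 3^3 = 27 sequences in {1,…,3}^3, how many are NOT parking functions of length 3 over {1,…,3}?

#PF = 1·4^2 = 1·16 = 16 (Pollak)
E.g. (3,3,3) → sorted (3,3,3): b_1=3>1, not a PF.
3^3 − 16 = 27 − 16 = 11

11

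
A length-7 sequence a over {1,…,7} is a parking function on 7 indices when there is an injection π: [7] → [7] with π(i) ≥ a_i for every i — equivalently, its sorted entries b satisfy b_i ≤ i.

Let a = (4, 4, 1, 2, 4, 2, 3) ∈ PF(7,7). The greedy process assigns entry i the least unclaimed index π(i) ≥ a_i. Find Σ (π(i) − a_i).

Σπ = 28 ({1..7} each once); Σa = 4+4+1+2+4+2+3 = 20; disp = 28−20 = 8.

8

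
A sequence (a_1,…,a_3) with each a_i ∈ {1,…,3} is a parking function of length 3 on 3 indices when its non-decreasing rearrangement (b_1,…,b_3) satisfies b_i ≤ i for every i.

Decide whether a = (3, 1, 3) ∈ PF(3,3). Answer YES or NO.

NO

Order a: b = (1, 3, 3).
  b_1=1 ≤ 1
  b_2=3 > 2
  fails at i=2 ⇒ NO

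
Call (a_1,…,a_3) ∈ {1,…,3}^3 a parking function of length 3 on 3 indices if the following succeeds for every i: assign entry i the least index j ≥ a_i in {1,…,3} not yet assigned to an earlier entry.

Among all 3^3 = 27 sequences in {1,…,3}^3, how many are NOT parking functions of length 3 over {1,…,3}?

11

|PF(3,3)| = 1·4^2 = 1×16 = 16 [KW]
One tuple (3,3,2) → sorted (2,3,3): b_1=2>1, not a PF.
Total 27; non-PF = 27−16 = 11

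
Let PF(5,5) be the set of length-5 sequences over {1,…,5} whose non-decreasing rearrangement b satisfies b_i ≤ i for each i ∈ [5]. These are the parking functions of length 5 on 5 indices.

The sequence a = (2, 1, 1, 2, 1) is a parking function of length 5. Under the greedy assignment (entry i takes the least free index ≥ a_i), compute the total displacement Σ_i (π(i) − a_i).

Σπ = 5·6/2 = 15 (π permutes [5]); Σa = 2+1+1+2+1 = 7; disp = 15−7 = 8.

8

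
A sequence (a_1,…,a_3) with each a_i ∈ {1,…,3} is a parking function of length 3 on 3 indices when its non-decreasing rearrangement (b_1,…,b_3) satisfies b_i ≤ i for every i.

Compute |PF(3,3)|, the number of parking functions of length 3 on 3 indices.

Count = (3+1−3)·(3+1)^{3−1} = 1·16 = 16 [KW]
Example (2,1,2) → sorted (1,2,2): b_i ≤ i ∀i, a PF.

16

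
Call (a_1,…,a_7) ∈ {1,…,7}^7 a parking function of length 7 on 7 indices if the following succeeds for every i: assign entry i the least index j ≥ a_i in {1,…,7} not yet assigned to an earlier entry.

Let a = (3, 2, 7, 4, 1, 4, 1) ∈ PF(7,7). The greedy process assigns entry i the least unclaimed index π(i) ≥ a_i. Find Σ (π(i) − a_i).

Σπ(i) = 1+…+7 = 28; Σa = 3+2+7+4+1+4+1 = 22; disp = 28−22 = 6.

6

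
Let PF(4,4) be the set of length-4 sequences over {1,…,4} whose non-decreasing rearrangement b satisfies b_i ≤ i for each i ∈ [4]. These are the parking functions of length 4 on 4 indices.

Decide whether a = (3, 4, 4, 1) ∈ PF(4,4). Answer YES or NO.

NO

Order a: b = (1, 3, 4, 4).
  b_1=1 ≤ 1
  b_2=3 > 2
  fails at i=2 ⇒ NO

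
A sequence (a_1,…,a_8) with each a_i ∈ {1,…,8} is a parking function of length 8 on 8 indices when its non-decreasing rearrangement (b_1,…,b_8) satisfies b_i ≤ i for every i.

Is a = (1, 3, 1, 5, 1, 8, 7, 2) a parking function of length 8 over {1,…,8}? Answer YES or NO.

Order a: b = (1, 1, 1, 2, 3, 5, 7, 8).
  b_1=1 ≤ 1
  b_2=1 ≤ 2
  b_3=1 ≤ 3
  b_4=2 ≤ 4
  b_5=3 ≤ 5
  b_6=5 ≤ 6
  b_7=7 ≤ 7
  b_8=8 ≤ 8
All bounds hold ⇒ YES

YES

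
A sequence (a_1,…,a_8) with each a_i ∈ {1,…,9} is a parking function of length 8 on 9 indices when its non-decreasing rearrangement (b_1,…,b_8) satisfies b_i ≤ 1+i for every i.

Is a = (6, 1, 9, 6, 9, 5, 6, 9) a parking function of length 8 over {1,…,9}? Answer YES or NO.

Rearranged: b = (1, 5, 6, 6, 6, 9, 9, 9).
  b_1=1 ≤ 2
  b_2=5 > 3
  fails at i=2 ⇒ NO

NO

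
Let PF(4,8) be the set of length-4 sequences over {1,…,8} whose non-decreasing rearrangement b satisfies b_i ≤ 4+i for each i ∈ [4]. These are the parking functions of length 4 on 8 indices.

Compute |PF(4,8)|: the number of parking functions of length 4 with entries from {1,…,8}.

#PF = 5·9^3 = 5 · 729 = 3645 [KW]
One tuple (5,5,4,3) → sorted (3,4,5,5): b_i ≤ 4+i ∀i, a PF.

3645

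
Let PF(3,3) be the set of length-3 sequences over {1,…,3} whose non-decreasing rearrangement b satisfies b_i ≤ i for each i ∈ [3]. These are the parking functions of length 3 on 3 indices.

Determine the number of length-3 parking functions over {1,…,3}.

|PF| = (3−3+1)·(3+1)^(3−1) = 1×16 = 16 (Pollak)
Example (2,2,1) → sorted (1,2,2): b_i ≤ i ∀i, a PF.

16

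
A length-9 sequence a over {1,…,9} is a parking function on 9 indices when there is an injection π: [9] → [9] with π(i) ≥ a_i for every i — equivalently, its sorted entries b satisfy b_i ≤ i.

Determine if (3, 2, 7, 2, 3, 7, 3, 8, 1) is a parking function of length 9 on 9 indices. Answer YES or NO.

YES

Sorted: b = (1, 2, 2, 3, 3, 3, 7, 7, 8).
  b_1=1 ≤ 1
  b_2=2 ≤ 2
  b_3=2 ≤ 3
  b_4=3 ≤ 4
  b_5=3 ≤ 5
  b_6=3 ≤ 6
  b_7=7 ≤ 7
  b_8=7 ≤ 8
  b_9=8 ≤ 9
All bounds hold ⇒ YES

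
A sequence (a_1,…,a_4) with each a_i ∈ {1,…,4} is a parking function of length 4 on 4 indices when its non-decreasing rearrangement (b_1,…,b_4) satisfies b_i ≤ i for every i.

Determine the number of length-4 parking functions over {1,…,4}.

125

|PF(4,4)| = (4+1−4)·(4+1)^{4−1} = 1×125 = 125
E.g. (1,1,3,4) → sorted (1,1,3,4): b_i ≤ i ∀i, a PF.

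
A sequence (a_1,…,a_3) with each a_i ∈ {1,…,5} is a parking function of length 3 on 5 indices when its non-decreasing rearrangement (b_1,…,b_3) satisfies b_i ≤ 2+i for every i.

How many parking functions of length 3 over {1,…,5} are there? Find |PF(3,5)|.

108

|PF(3,5)| = (6−3)·6^(3−1) = 3 · 36 = 108
One tuple (5,2,2) → sorted (2,2,5): b_i ≤ 2+i ∀i, a PF.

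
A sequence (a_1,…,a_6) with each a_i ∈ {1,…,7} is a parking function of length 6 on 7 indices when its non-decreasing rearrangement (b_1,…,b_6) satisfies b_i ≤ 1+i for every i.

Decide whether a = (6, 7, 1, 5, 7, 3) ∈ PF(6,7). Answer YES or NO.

Sorted: b = (1, 3, 5, 6, 7, 7).
  b_1=1 ≤ 2
  b_2=3 ≤ 3
  b_3=5 > 4
  fails at i=3 ⇒ NO

NO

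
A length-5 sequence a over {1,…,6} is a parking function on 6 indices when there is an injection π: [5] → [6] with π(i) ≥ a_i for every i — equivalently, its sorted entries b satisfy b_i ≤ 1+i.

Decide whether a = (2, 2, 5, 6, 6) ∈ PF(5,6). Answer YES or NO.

NO

Order a: b = (2, 2, 5, 6, 6).
  b_1=2 ≤ 2
  b_2=2 ≤ 3
  b_3=5 > 4
  fails at i=3 ⇒ NO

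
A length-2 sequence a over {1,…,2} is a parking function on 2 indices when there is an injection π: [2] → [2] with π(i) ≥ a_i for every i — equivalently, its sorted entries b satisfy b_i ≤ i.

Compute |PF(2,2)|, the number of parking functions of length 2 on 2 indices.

|PF| = (2−2+1)·(2+1)^(2−1) = 1 · 3 = 3 (Konheim–Weiss)
E.g. (1,1) → sorted (1,1): b_i ≤ i ∀i, a PF.

3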